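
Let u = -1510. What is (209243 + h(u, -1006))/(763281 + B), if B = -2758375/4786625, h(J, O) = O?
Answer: 7974019441/29228297266 ≈ 0.27282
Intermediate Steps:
B = -22067/38293 (B = -2758375*1/4786625 = -22067/38293 ≈ -0.57627)
(209243 + h(u, -1006))/(763281 + B) = (209243 - 1006)/(763281 - 22067/38293) = 208237/(29228297266/38293) = 208237*(38293/29228297266) = 7974019441/29228297266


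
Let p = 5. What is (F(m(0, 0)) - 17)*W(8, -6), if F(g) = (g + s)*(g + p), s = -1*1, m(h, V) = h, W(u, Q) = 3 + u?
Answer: -242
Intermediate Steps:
s = -1
F(g) = (-1 + g)*(5 + g) (F(g) = (g - 1)*(g + 5) = (-1 + g)*(5 + g))
(F(m(0, 0)) - 17)*W(8, -6) = ((-5 + 0**2 + 4*0) - 17)*(3 + 8) = ((-5 + 0 + 0) - 17)*11 = (-5 - 17)*11 = -22*11 = -242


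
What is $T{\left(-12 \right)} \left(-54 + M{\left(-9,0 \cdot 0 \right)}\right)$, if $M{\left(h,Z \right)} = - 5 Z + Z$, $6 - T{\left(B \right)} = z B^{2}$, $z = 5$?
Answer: $38556$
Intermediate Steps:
$T{\left(B \right)} = 6 - 5 B^{2}$
$M{\left(h,Z \right)} = - 4 Z$
$T{\left(-12 \right)} \left(-54 + M{\left(-9,0 \cdot 0 \right)}\right) = \left(6 - 5 \left(-12\right)^{2}\right) \left(-54 - 4 \cdot 0 \cdot 0\right) = \left(6 - 720\right) \left(-54 - 0\right) = \left(6 - 720\right) \left(-54 + 0\right) = \left(-714\right) \left(-54\right) = 38556$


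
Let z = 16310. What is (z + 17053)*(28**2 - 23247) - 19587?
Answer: -749452656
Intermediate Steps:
(z + 17053)*(28**2 - 23247) - 19587 = (16310 + 17053)*(28**2 - 23247) - 19587 = 33363*(784 - 23247) - 19587 = 33363*(-22463) - 19587 = -749433069 - 19587 = -749452656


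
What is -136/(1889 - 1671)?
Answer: -68/109 ≈ -0.62385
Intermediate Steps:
-136/(1889 - 1671) = -136/218 = -136*1/218 = -68/109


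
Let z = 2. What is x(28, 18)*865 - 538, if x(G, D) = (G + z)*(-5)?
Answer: -130288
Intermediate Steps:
x(G, D) = -10 - 5*G (x(G, D) = (G + 2)*(-5) = (2 + G)*(-5) = -10 - 5*G)
x(28, 18)*865 - 538 = (-10 - 5*28)*865 - 538 = (-10 - 140)*865 - 538 = -150*865 - 538 = -129750 - 538 = -130288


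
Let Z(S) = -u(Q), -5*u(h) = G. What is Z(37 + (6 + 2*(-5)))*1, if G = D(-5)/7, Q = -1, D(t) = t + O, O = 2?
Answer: -3/35 ≈ -0.085714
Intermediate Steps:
D(t) = 2 + t (D(t) = t + 2 = 2 + t)
G = -3/7 (G = (2 - 5)/7 = -3*1/7 = -3/7 ≈ -0.42857)
u(h) = 3/35 (u(h) = -1/5*(-3/7) = 3/35)
Z(S) = -3/35 (Z(S) = -1*3/35 = -3/35)
Z(37 + (6 + 2*(-5)))*1 = -3/35*1 = -3/35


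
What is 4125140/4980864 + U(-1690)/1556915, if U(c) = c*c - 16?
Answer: 5162064579919/1938695468640 ≈ 2.6626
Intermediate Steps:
U(c) = -16 + c**2 (U(c) = c**2 - 16 = -16 + c**2)
4125140/4980864 + U(-1690)/1556915 = 4125140/4980864 + (-16 + (-1690)**2)/1556915 = 4125140*(1/4980864) + (-16 + 2856100)*(1/1556915) = 1031285/1245216 + 2856084*(1/1556915) = 1031285/1245216 + 2856084/1556915 = 5162064579919/1938695468640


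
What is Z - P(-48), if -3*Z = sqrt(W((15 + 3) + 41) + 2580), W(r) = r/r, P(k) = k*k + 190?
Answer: -2494 - sqrt(2581)/3 ≈ -2510.9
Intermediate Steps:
P(k) = 190 + k**2 (P(k) = k**2 + 190 = 190 + k**2)
W(r) = 1
Z = -sqrt(2581)/3 (Z = -sqrt(1 + 2580)/3 = -sqrt(2581)/3 ≈ -16.935)
Z - P(-48) = -sqrt(2581)/3 - (190 + (-48)**2) = -sqrt(2581)/3 - (190 + 2304) = -sqrt(2581)/3 - 1*2494 = -sqrt(2581)/3 - 2494 = -2494 - sqrt(2581)/3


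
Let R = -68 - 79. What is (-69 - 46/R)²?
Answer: 101949409/21609 ≈ 4717.9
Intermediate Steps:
R = -147
(-69 - 46/R)² = (-69 - 46/(-147))² = (-69 - 46*(-1/147))² = (-69 + 46/147)² = (-10097/147)² = 101949409/21609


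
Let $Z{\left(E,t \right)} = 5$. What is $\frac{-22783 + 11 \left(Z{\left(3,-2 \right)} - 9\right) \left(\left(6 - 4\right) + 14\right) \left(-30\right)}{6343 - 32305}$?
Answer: $\frac{1663}{25962} \approx 0.064055$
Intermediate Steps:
$\frac{-22783 + 11 \left(Z{\left(3,-2 \right)} - 9\right) \left(\left(6 - 4\right) + 14\right) \left(-30\right)}{6343 - 32305} = \frac{-22783 + 11 \left(5 - 9\right) \left(\left(6 - 4\right) + 14\right) \left(-30\right)}{6343 - 32305} = \frac{-22783 + 11 \left(- 4 \left(\left(6 - 4\right) + 14\right)\right) \left(-30\right)}{-25962} = \left(-22783 + 11 \left(- 4 \left(2 + 14\right)\right) \left(-30\right)\right) \left(- \frac{1}{25962}\right) = \left(-22783 + 11 \left(\left(-4\right) 16\right) \left(-30\right)\right) \left(- \frac{1}{25962}\right) = \left(-22783 + 11 \left(-64\right) \left(-30\right)\right) \left(- \frac{1}{25962}\right) = \left(-22783 - -21120\right) \left(- \frac{1}{25962}\right) = \left(-22783 + 21120\right) \left(- \frac{1}{25962}\right) = \left(-1663\right) \left(- \frac{1}{25962}\right) = \frac{1663}{25962}$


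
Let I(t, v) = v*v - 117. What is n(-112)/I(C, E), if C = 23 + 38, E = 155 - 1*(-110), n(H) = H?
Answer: -28/17527 ≈ -0.0015975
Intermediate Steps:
E = 265 (E = 155 + 110 = 265)
C = 61
I(t, v) = -117 + v² (I(t, v) = v² - 117 = -117 + v²)
n(-112)/I(C, E) = -112/(-117 + 265²) = -112/(-117 + 70225) = -112/70108 = -112*1/70108 = -28/17527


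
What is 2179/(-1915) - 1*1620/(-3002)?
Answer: -1719529/2874415 ≈ -0.59822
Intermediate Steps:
2179/(-1915) - 1*1620/(-3002) = 2179*(-1/1915) - 1620*(-1/3002) = -2179/1915 + 810/1501 = -1719529/2874415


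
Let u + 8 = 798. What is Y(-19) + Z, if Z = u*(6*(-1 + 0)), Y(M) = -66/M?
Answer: -89994/19 ≈ -4736.5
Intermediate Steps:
u = 790 (u = -8 + 798 = 790)
Z = -4740 (Z = 790*(6*(-1 + 0)) = 790*(6*(-1)) = 790*(-6) = -4740)
Y(-19) + Z = -66/(-19) - 4740 = -66*(-1/19) - 4740 = 66/19 - 4740 = -89994/19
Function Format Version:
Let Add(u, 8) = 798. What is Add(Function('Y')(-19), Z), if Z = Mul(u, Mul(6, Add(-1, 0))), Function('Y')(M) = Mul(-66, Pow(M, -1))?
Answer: Rational(-89994, 19) ≈ -4736.5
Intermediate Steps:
u = 790 (u = Add(-8, 798) = 790)
Z = -4740 (Z = Mul(790, Mul(6, Add(-1, 0))) = Mul(790, Mul(6, -1)) = Mul(790, -6) = -4740)
Add(Function('Y')(-19), Z) = Add(Mul(-66, Pow(-19, -1)), -4740) = Add(Mul(-66, Rational(-1, 19)), -4740) = Add(Rational(66, 19), -4740) = Rational(-89994, 19)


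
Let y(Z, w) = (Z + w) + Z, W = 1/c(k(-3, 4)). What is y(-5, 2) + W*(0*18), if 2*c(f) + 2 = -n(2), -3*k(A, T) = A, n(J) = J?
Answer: -8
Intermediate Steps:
k(A, T) = -A/3
c(f) = -2 (c(f) = -1 + (-1*2)/2 = -1 + (½)*(-2) = -1 - 1 = -2)
W = -½ (W = 1/(-2) = -½ ≈ -0.50000)
y(Z, w) = w + 2*Z
y(-5, 2) + W*(0*18) = (2 + 2*(-5)) - 0*18 = (2 - 10) - ½*0 = -8 + 0 = -8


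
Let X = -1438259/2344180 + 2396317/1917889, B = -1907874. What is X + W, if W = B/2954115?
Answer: -2929317040395721/295140839783604940 ≈ -0.0099252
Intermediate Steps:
W = -211986/328235 (W = -1907874/2954115 = -1907874*1/2954115 = -211986/328235 ≈ -0.64584)
X = 2858977269809/4495877036020 (X = -1438259*1/2344180 + 2396317*(1/1917889) = -1438259/2344180 + 2396317/1917889 = 2858977269809/4495877036020 ≈ 0.63591)
X + W = 2858977269809/4495877036020 - 211986/328235 = -2929317040395721/295140839783604940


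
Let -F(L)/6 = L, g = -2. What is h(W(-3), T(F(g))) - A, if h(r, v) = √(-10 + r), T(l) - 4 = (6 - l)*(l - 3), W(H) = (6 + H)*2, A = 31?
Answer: -31 + 2*I ≈ -31.0 + 2.0*I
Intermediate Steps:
W(H) = 12 + 2*H
F(L) = -6*L
T(l) = 4 + (-3 + l)*(6 - l) (T(l) = 4 + (6 - l)*(l - 3) = 4 + (6 - l)*(-3 + l) = 4 + (-3 + l)*(6 - l))
h(W(-3), T(F(g))) - A = √(-10 + (12 + 2*(-3))) - 1*31 = √(-10 + (12 - 6)) - 31 = √(-10 + 6) - 31 = √(-4) - 31 = 2*I - 31 = -31 + 2*I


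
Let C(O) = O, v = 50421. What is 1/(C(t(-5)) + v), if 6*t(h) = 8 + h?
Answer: 2/100843 ≈ 1.9833e-5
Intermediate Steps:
t(h) = 4/3 + h/6 (t(h) = (8 + h)/6 = 4/3 + h/6)
1/(C(t(-5)) + v) = 1/((4/3 + (⅙)*(-5)) + 50421) = 1/((4/3 - ⅚) + 50421) = 1/(½ + 50421) = 1/(100843/2) = 2/100843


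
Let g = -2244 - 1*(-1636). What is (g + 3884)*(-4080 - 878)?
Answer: -16242408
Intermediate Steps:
g = -608 (g = -2244 + 1636 = -608)
(g + 3884)*(-4080 - 878) = (-608 + 3884)*(-4080 - 878) = 3276*(-4958) = -16242408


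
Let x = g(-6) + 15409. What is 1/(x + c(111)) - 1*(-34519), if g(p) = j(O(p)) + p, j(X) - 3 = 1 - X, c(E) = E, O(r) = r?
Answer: 535872957/15524 ≈ 34519.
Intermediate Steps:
j(X) = 4 - X (j(X) = 3 + (1 - X) = 4 - X)
g(p) = 4 (g(p) = (4 - p) + p = 4)
x = 15413 (x = 4 + 15409 = 15413)
1/(x + c(111)) - 1*(-34519) = 1/(15413 + 111) - 1*(-34519) = 1/15524 + 34519 = 535872957/15524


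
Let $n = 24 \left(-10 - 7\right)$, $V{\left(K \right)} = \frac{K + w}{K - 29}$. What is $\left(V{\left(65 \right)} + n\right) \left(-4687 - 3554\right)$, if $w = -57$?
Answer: $\frac{10081490}{3} \approx 3.3605 \cdot 10^{6}$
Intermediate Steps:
$V{\left(K \right)} = \frac{-57 + K}{-29 + K}$ ($V{\left(K \right)} = \frac{K - 57}{K - 29} = \frac{-57 + K}{-29 + K}$)
$n = -408$ ($n = 24 \left(-17\right) = -408$)
$\left(V{\left(65 \right)} + n\right) \left(-4687 - 3554\right) = \left(\frac{-57 + 65}{-29 + 65} - 408\right) \left(-4687 - 3554\right) = \left(\frac{1}{36} \cdot 8 - 408\right) \left(-8241\right) = \left(\frac{2}{9} - 408\right) \left(-8241\right) = \left(- \frac{3670}{9}\right) \left(-8241\right) = \frac{10081490}{3}$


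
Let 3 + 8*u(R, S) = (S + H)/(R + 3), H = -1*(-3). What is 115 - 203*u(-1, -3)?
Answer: 1529/8 ≈ 191.13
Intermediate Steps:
H = 3
u(R, S) = -3/8 + (3 + S)/(8*(3 + R)) (u(R, S) = -3/8 + ((S + 3)/(R + 3))/8 = -3/8 + ((3 + S)/(3 + R))/8 = -3/8 + (3 + S)/(8*(3 + R)))
115 - 203*u(-1, -3) = 115 - 203*(-6 - 3 - 3*(-1))/(8*(3 - 1)) = 115 - 203*(⅛)*(-6 - 3 + 3)/2 = 115 - 203*(⅛)*(½)*(-6) = 115 - 203*(-3)/8 = 115 - 29*(-21/8) = 115 + 609/8 = 1529/8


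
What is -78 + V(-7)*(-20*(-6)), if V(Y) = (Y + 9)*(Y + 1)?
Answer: -1518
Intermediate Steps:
V(Y) = (1 + Y)*(9 + Y) (V(Y) = (9 + Y)*(1 + Y) = (1 + Y)*(9 + Y))
-78 + V(-7)*(-20*(-6)) = -78 + (9 + (-7)**2 + 10*(-7))*(-20*(-6)) = -78 + (9 + 49 - 70)*120 = -78 - 12*120 = -78 - 1440 = -1518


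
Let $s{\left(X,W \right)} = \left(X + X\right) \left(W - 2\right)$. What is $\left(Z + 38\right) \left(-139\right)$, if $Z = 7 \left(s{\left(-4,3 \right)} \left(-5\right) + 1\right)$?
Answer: $-45175$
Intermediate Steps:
$s{\left(X,W \right)} = 2 X \left(-2 + W\right)$
$Z = 287$ ($Z = 7 \left(2 \left(-4\right) \left(-2 + 3\right) \left(-5\right) + 1\right) = 7 \left(2 \left(-4\right) 1 \left(-5\right) + 1\right) = 7 \left(\left(-8\right) \left(-5\right) + 1\right) = 7 \left(40 + 1\right) = 7 \cdot 41 = 287$)
$\left(Z + 38\right) \left(-139\right) = \left(287 + 38\right) \left(-139\right) = 325 \left(-139\right) = -45175$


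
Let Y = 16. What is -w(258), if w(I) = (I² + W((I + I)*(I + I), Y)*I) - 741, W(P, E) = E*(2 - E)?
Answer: -8031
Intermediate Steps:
w(I) = -741 + I² - 224*I (w(I) = (I² + (16*(2 - 1*16))*I) - 741 = (I² + (16*(2 - 16))*I) - 741 = (I² + (16*(-14))*I) - 741 = (I² - 224*I) - 741 = -741 + I² - 224*I)
-w(258) = -(-741 + 258² - 224*258) = -(-741 + 66564 - 57792) = -1*8031 = -8031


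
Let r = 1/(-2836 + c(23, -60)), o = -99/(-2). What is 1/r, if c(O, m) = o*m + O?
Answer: -5783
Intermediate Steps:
o = 99/2 (o = -99*(-½) = 99/2 ≈ 49.500)
c(O, m) = O + 99*m/2 (c(O, m) = 99*m/2 + O = O + 99*m/2)
r = -1/5783 (r = 1/(-2836 + (23 + (99/2)*(-60))) = 1/(-2836 + (23 - 2970)) = 1/(-2836 - 2947) = 1/(-5783) = -1/5783 ≈ -0.00017292)
1/r = 1/(-1/5783) = -5783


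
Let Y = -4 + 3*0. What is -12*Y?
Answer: 48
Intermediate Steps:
Y = -4 (Y = -4 + 0 = -4)
-12*Y = -12*(-4) = 48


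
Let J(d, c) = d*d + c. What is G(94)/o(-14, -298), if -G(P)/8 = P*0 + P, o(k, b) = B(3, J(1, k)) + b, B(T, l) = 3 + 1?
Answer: 376/147 ≈ 2.5578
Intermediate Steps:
J(d, c) = c + d**2 (J(d, c) = d**2 + c = c + d**2)
B(T, l) = 4
o(k, b) = 4 + b
G(P) = -8*P (G(P) = -8*(P*0 + P) = -8*(0 + P) = -8*P)
G(94)/o(-14, -298) = (-8*94)/(4 - 298) = -752/(-294) = -752*(-1/294) = 376/147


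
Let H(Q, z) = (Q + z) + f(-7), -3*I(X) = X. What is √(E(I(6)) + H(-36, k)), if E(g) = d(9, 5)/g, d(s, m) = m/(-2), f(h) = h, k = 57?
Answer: √61/2 ≈ 3.9051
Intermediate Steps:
I(X) = -X/3
d(s, m) = -m/2 (d(s, m) = m*(-½) = -m/2)
H(Q, z) = -7 + Q + z (H(Q, z) = (Q + z) - 7 = -7 + Q + z)
E(g) = -5/(2*g) (E(g) = (-½*5)/g = -5/(2*g))
√(E(I(6)) + H(-36, k)) = √(-5/(2*((-⅓*6))) + (-7 - 36 + 57)) = √(-5/2/(-2) + 14) = √(-5/2*(-½) + 14) = √(5/4 + 14) = √(61/4) = √61/2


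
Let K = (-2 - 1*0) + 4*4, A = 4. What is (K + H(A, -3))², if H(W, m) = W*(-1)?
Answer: 100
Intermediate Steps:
H(W, m) = -W
K = 14 (K = (-2 + 0) + 16 = -2 + 16 = 14)
(K + H(A, -3))² = (14 - 1*4)² = (14 - 4)² = 10² = 100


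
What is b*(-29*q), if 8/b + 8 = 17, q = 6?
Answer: -464/3 ≈ -154.67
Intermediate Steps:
b = 8/9 (b = 8/(-8 + 17) = 8/9 ≈ 0.88889)
b*(-29*q) = 8*(-29*6)/9 = (8/9)*(-174) = -464/3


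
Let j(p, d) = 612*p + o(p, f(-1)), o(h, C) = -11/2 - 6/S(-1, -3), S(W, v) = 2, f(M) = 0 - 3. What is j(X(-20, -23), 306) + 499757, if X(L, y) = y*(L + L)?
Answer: 2125577/2 ≈ 1.0628e+6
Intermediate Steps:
f(M) = -3
o(h, C) = -17/2 (o(h, C) = -11/2 - 6/2 = -11*½ - 6*½ = -11/2 - 3 = -17/2)
X(L, y) = 2*L*y (X(L, y) = y*(2*L) = 2*L*y)
j(p, d) = -17/2 + 612*p (j(p, d) = 612*p - 17/2 = -17/2 + 612*p)
j(X(-20, -23), 306) + 499757 = (-17/2 + 612*(2*(-20)*(-23))) + 499757 = (-17/2 + 612*920) + 499757 = (-17/2 + 563040) + 499757 = 1126063/2 + 499757 = 2125577/2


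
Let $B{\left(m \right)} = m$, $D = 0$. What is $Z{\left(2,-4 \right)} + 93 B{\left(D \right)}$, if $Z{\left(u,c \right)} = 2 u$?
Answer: $4$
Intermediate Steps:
$Z{\left(2,-4 \right)} + 93 B{\left(D \right)} = 2 \cdot 2 + 93 \cdot 0 = 4 + 0 = 4$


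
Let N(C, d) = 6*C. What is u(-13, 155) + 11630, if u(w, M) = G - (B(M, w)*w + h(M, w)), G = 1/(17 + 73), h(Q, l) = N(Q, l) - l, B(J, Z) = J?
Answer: 1143181/90 ≈ 12702.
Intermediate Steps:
h(Q, l) = -l + 6*Q (h(Q, l) = 6*Q - l = -l + 6*Q)
G = 1/90 ≈ 0.011111
u(w, M) = 1/90 + w - 6*M - M*w (u(w, M) = 1/90 - (M*w + (-w + 6*M)) = 1/90 - (-w + 6*M + M*w) = 1/90 + (w - 6*M - M*w) = 1/90 + w - 6*M - M*w)
u(-13, 155) + 11630 = (1/90 - 13 - 6*155 - 1*155*(-13)) + 11630 = (1/90 - 13 - 930 + 2015) + 11630 = 96481/90 + 11630 = 1143181/90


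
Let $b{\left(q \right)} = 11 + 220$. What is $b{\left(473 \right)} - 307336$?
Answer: $-307105$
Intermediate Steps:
$b{\left(q \right)} = 231$
$b{\left(473 \right)} - 307336 = 231 - 307336 = -307105$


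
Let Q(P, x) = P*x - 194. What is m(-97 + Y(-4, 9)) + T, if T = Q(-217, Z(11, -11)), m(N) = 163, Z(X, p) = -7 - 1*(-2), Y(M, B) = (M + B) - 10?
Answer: 1054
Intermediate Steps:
Y(M, B) = -10 + B + M (Y(M, B) = (B + M) - 10 = -10 + B + M)
Z(X, p) = -5 (Z(X, p) = -7 + 2 = -5)
Q(P, x) = -194 + P*x
T = 891 (T = -194 - 217*(-5) = -194 + 1085 = 891)
m(-97 + Y(-4, 9)) + T = 163 + 891 = 1054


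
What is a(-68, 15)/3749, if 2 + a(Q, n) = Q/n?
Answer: -98/56235 ≈ -0.0017427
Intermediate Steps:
a(Q, n) = -2 + Q/n
a(-68, 15)/3749 = (-2 - 68/15)/3749 = (-2 - 68*1/15)*(1/3749) = (-2 - 68/15)*(1/3749) = -98/15*1/3749 = -98/56235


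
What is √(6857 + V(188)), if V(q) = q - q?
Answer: √6857 ≈ 82.807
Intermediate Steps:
V(q) = 0
√(6857 + V(188)) = √(6857 + 0) = √6857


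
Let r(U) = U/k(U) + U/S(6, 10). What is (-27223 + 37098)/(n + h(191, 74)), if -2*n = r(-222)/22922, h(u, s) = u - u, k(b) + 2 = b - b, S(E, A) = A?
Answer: -565886875/111 ≈ -5.0981e+6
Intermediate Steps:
k(b) = -2 (k(b) = -2 + (b - b) = -2 + 0 = -2)
h(u, s) = 0
r(U) = -2*U/5 (r(U) = U/(-2) + U/10 = U*(-½) + U*(⅒) = -U/2 + U/10 = -2*U/5)
n = -111/57305 (n = -(-⅖*(-222))/(2*22922) = -222/(5*22922) = -½*222/57305 = -111/57305 ≈ -0.0019370)
(-27223 + 37098)/(n + h(191, 74)) = (-27223 + 37098)/(-111/57305 + 0) = 9875/(-111/57305) = 9875*(-57305/111) = -565886875/111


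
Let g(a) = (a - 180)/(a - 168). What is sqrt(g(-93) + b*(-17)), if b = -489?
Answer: sqrt(62929014)/87 ≈ 91.181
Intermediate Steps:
g(a) = (-180 + a)/(-168 + a)
sqrt(g(-93) + b*(-17)) = sqrt((-180 - 93)/(-168 - 93) - 489*(-17)) = sqrt(-273/(-261) + 8313) = sqrt(-1/261*(-273) + 8313) = sqrt(91/87 + 8313) = sqrt(723322/87) = sqrt(62929014)/87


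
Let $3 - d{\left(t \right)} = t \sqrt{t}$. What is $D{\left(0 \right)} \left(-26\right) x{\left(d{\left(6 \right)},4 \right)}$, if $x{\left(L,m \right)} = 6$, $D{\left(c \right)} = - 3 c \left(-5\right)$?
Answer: $0$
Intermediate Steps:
$d{\left(t \right)} = 3 - t^{\frac{3}{2}}$ ($d{\left(t \right)} = 3 - t \sqrt{t} = 3 - t^{\frac{3}{2}}$)
$D{\left(c \right)} = 15 c$
$D{\left(0 \right)} \left(-26\right) x{\left(d{\left(6 \right)},4 \right)} = 15 \cdot 0 \left(-26\right) 6 = 0 \left(-26\right) 6 = 0 \cdot 6 = 0$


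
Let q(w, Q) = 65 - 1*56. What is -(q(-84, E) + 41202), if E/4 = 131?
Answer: -41211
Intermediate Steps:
E = 524 (E = 4*131 = 524)
q(w, Q) = 9 (q(w, Q) = 65 - 56 = 9)
-(q(-84, E) + 41202) = -(9 + 41202) = -1*41211 = -41211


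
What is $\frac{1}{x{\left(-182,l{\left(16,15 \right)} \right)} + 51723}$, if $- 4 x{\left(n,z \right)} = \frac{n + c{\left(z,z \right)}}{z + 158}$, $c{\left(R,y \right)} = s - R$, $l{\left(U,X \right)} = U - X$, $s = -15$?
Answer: $\frac{106}{5482671} \approx 1.9334 \cdot 10^{-5}$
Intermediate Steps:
$c{\left(R,y \right)} = -15 - R$
$x{\left(n,z \right)} = - \frac{-15 + n - z}{4 \left(158 + z\right)}$ ($x{\left(n,z \right)} = - \frac{\left(n - \left(15 + z\right)\right) \frac{1}{z + 158}}{4} = - \frac{\left(-15 + n - z\right) \frac{1}{158 + z}}{4} = - \frac{\frac{1}{158 + z} \left(-15 + n - z\right)}{4} = - \frac{-15 + n - z}{4 \left(158 + z\right)}$)
$\frac{1}{x{\left(-182,l{\left(16,15 \right)} \right)} + 51723} = \frac{1}{\frac{15 + \left(16 - 15\right) - -182}{4 \left(158 + \left(16 - 15\right)\right)} + 51723} = \frac{1}{\frac{15 + \left(16 - 15\right) + 182}{4 \left(158 + \left(16 - 15\right)\right)} + 51723} = \frac{1}{\frac{15 + 1 + 182}{4 \left(158 + 1\right)} + 51723} = \frac{1}{\frac{1}{4} \cdot \frac{1}{159} \cdot 198 + 51723} = \frac{1}{\frac{33}{106} + 51723} = \frac{1}{\frac{5482671}{106}} = \frac{106}{5482671}$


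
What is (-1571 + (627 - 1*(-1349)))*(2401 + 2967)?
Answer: 2174040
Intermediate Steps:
(-1571 + (627 - 1*(-1349)))*(2401 + 2967) = (-1571 + (627 + 1349))*5368 = (-1571 + 1976)*5368 = 405*5368 = 2174040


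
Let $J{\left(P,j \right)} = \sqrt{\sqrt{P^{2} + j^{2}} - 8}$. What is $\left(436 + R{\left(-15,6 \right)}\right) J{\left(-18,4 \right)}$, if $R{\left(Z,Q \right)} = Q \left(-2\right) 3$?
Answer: $400 \sqrt{-8 + 2 \sqrt{85}} \approx 1292.4$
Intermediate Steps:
$R{\left(Z,Q \right)} = - 6 Q$ ($R{\left(Z,Q \right)} = - 2 Q 3 = - 6 Q$)
$J{\left(P,j \right)} = \sqrt{-8 + \sqrt{P^{2} + j^{2}}}$
$\left(436 + R{\left(-15,6 \right)}\right) J{\left(-18,4 \right)} = \left(436 - 36\right) \sqrt{-8 + \sqrt{\left(-18\right)^{2} + 4^{2}}} = \left(436 - 36\right) \sqrt{-8 + \sqrt{324 + 16}} = 400 \sqrt{-8 + \sqrt{340}} = 400 \sqrt{-8 + 2 \sqrt{85}}$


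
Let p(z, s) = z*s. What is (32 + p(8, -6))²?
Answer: 256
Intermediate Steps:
p(z, s) = s*z
(32 + p(8, -6))² = (32 - 6*8)² = (32 - 48)² = (-16)² = 256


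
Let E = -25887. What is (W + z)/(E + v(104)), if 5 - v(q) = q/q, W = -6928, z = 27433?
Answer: -20505/25883 ≈ -0.79222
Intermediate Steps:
v(q) = 4 (v(q) = 5 - q/q = 5 - 1*1 = 5 - 1 = 4)
(W + z)/(E + v(104)) = (-6928 + 27433)/(-25887 + 4) = 20505/(-25883) = 20505*(-1/25883) = -20505/25883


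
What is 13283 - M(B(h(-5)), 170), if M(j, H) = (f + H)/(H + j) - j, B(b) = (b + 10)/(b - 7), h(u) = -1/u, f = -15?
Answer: 8951111/674 ≈ 13281.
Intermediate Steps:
B(b) = (10 + b)/(-7 + b)
M(j, H) = -j + (-15 + H)/(H + j) (M(j, H) = (-15 + H)/(H + j) - j = -j + (-15 + H)/(H + j))
13283 - M(B(h(-5)), 170) = 13283 - (-15 + 170 - ((10 - 1/(-5))/(-7 - 1/(-5)))² - 1*170*(10 - 1/(-5))/(-7 - 1/(-5)))/(170 + (10 - 1/(-5))/(-7 - 1/(-5))) = 13283 - (-15 + 170 - ((10 - 1*(-⅕))/(-7 - 1*(-⅕)))² - 1*170*(10 - 1*(-⅕))/(-7 - 1*(-⅕)))/(170 + (10 - 1*(-⅕))/(-7 - 1*(-⅕))) = 13283 - (-15 + 170 - ((10 + ⅕)/(-7 + ⅕))² - 1*170*(10 + ⅕)/(-7 + ⅕))/(170 + (10 + ⅕)/(-7 + ⅕)) = 13283 - (-15 + 170 - ((51/5)/(-34/5))² - 1*170*(51/5)/(-34/5))/(170 + (51/5)/(-34/5)) = 13283 - (-15 + 170 - (-5/34*51/5)² - 1*170*(-5/34*51/5))/(170 - 5/34*51/5) = 13283 - (-15 + 170 - (-3/2)² - 1*170*(-3/2))/(170 - 3/2) = 13283 - (-15 + 170 - 1*9/4 + 255)/337/2 = 13283 - 2*(-15 + 170 - 9/4 + 255)/337 = 13283 - 2*1631/(337*4) = 13283 - 1*1631/674 = 13283 - 1631/674 = 8951111/674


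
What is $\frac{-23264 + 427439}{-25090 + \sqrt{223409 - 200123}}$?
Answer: $- \frac{5070375375}{314742407} - \frac{404175 \sqrt{23286}}{629484814} \approx -16.208$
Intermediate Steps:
$\frac{-23264 + 427439}{-25090 + \sqrt{223409 - 200123}} = \frac{404175}{-25090 + \sqrt{23286}}$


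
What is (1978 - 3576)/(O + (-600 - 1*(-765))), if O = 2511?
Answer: -799/1338 ≈ -0.59716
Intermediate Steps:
(1978 - 3576)/(O + (-600 - 1*(-765))) = (1978 - 3576)/(2511 + (-600 - 1*(-765))) = -1598/(2511 + (-600 + 765)) = -1598/(2511 + 165) = -1598/2676 = -1598*1/2676 = -799/1338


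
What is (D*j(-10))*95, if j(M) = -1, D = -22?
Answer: 2090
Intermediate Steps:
(D*j(-10))*95 = -22*(-1)*95 = 22*95 = 2090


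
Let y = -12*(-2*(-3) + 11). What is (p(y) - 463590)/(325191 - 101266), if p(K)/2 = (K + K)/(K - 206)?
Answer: -95035542/45904625 ≈ -2.0703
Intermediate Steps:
y = -204 (y = -12*(6 + 11) = -12*17 = -204)
p(K) = 4*K/(-206 + K) (p(K) = 2*((K + K)/(K - 206)) = 2*((2*K)/(-206 + K)) = 2*(2*K/(-206 + K)) = 4*K/(-206 + K))
(p(y) - 463590)/(325191 - 101266) = (4*(-204)/(-206 - 204) - 463590)/(325191 - 101266) = (4*(-204)/(-410) - 463590)/223925 = (4*(-204)*(-1/410) - 463590)*(1/223925) = (408/205 - 463590)*(1/223925) = -95035542/205*1/223925 = -95035542/45904625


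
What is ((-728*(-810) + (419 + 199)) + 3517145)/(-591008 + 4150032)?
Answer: 4107443/3559024 ≈ 1.1541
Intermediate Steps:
((-728*(-810) + (419 + 199)) + 3517145)/(-591008 + 4150032) = ((589680 + 618) + 3517145)/3559024 = (590298 + 3517145)*(1/3559024) = 4107443*(1/3559024) = 4107443/3559024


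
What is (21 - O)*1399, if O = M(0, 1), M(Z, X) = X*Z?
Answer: 29379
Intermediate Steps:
O = 0 (O = 1*0 = 0)
(21 - O)*1399 = (21 - 1*0)*1399 = (21 + 0)*1399 = 21*1399 = 29379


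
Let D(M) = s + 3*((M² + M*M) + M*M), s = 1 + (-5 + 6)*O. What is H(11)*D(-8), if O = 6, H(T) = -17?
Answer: -9911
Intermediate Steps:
s = 7 (s = 1 + (-5 + 6)*6 = 1 + 1*6 = 1 + 6 = 7)
D(M) = 7 + 9*M² (D(M) = 7 + 3*((M² + M*M) + M*M) = 7 + 3*((M² + M²) + M²) = 7 + 3*(2*M² + M²) = 7 + 3*(3*M²) = 7 + 9*M²)
H(11)*D(-8) = -17*(7 + 9*(-8)²) = -17*(7 + 9*64) = -17*(7 + 576) = -17*583 = -9911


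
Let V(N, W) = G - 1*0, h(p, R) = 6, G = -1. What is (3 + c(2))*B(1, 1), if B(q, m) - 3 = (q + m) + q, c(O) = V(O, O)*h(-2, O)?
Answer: -18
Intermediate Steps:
V(N, W) = -1 (V(N, W) = -1 - 1*0 = -1 + 0 = -1)
c(O) = -6 (c(O) = -1*6 = -6)
B(q, m) = 3 + m + 2*q (B(q, m) = 3 + ((q + m) + q) = 3 + ((m + q) + q) = 3 + (m + 2*q) = 3 + m + 2*q)
(3 + c(2))*B(1, 1) = (3 - 6)*(3 + 1 + 2*1) = -3*(3 + 1 + 2) = -3*6 = -18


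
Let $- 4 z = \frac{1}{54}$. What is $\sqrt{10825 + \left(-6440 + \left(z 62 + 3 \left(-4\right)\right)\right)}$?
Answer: $\frac{\sqrt{1416759}}{18} \approx 66.126$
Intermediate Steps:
$z = - \frac{1}{216}$ ($z = - \frac{1}{4 \cdot 54} = \left(- \frac{1}{4}\right) \frac{1}{54} = - \frac{1}{216} \approx -0.0046296$)
$\sqrt{10825 + \left(-6440 + \left(z 62 + 3 \left(-4\right)\right)\right)} = \sqrt{10825 + \left(-6440 + \left(\left(- \frac{1}{216}\right) 62 + 3 \left(-4\right)\right)\right)} = \sqrt{10825 - \frac{696847}{108}} = \sqrt{\frac{472253}{108}} = \frac{\sqrt{1416759}}{18}$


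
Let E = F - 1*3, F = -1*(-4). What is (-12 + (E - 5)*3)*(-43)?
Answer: 1032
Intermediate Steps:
F = 4
E = 1 (E = 4 - 1*3 = 4 - 3 = 1)
(-12 + (E - 5)*3)*(-43) = (-12 + (1 - 5)*3)*(-43) = (-12 - 4*3)*(-43) = (-12 - 12)*(-43) = -24*(-43) = 1032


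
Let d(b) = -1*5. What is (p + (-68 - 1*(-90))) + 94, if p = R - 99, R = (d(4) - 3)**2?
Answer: 81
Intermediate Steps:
d(b) = -5
R = 64 (R = (-5 - 3)**2 = (-8)**2 = 64)
p = -35 (p = 64 - 99 = -35)
(p + (-68 - 1*(-90))) + 94 = (-35 + (-68 - 1*(-90))) + 94 = (-35 + (-68 + 90)) + 94 = (-35 + 22) + 94 = -13 + 94 = 81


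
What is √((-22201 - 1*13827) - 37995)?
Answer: I*√74023 ≈ 272.07*I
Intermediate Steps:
√((-22201 - 1*13827) - 37995) = √((-22201 - 13827) - 37995) = √(-36028 - 37995) = √(-74023) = I*√74023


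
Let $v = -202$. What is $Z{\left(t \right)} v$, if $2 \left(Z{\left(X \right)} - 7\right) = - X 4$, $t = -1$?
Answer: $-1818$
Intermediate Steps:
$Z{\left(X \right)} = 7 - 2 X$ ($Z{\left(X \right)} = 7 + \frac{- X 4}{2} = 7 + \frac{\left(-4\right) X}{2} = 7 - 2 X$)
$Z{\left(t \right)} v = \left(7 - -2\right) \left(-202\right) = \left(7 + 2\right) \left(-202\right) = 9 \left(-202\right) = -1818$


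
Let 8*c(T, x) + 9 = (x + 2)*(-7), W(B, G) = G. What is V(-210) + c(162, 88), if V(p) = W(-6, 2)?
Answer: -623/8 ≈ -77.875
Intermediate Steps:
c(T, x) = -23/8 - 7*x/8 (c(T, x) = -9/8 + ((x + 2)*(-7))/8 = -9/8 + ((2 + x)*(-7))/8 = -9/8 + (-14 - 7*x)/8 = -9/8 + (-7/4 - 7*x/8) = -23/8 - 7*x/8)
V(p) = 2
V(-210) + c(162, 88) = 2 + (-23/8 - 7/8*88) = 2 + (-23/8 - 77) = 2 - 639/8 = -623/8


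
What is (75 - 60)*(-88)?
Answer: -1320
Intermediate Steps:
(75 - 60)*(-88) = 15*(-88) = -1320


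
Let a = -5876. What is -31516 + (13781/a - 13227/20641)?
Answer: -3822828013729/121286516 ≈ -31519.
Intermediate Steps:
-31516 + (13781/a - 13227/20641) = -31516 + (13781/(-5876) - 13227/20641) = -31516 + (13781*(-1/5876) - 13227*1/20641) = -31516 + (-13781/5876 - 13227/20641) = -31516 - 362175473/121286516 = -3822828013729/121286516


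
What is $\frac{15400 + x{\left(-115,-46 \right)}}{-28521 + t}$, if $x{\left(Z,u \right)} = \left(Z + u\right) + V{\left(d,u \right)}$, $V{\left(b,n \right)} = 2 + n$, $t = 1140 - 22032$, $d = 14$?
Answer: $- \frac{5065}{16471} \approx -0.30751$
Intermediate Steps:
$t = -20892$ ($t = 1140 - 22032 = -20892$)
$x{\left(Z,u \right)} = 2 + Z + 2 u$ ($x{\left(Z,u \right)} = \left(Z + u\right) + \left(2 + u\right) = 2 + Z + 2 u$)
$\frac{15400 + x{\left(-115,-46 \right)}}{-28521 + t} = \frac{15400 + \left(2 - 115 + 2 \left(-46\right)\right)}{-28521 - 20892} = \frac{15400 - 205}{-49413} = \left(15400 - 205\right) \left(- \frac{1}{49413}\right) = 15195 \left(- \frac{1}{49413}\right) = - \frac{5065}{16471}$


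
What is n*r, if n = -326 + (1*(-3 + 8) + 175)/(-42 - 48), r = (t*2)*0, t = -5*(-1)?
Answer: 0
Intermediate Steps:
t = 5
r = 0 (r = (5*2)*0 = 10*0 = 0)
n = -328 (n = -326 + (1*5 + 175)/(-90) = -326 + (5 + 175)*(-1/90) = -326 + 180*(-1/90) = -326 - 2 = -328)
n*r = -328*0 = 0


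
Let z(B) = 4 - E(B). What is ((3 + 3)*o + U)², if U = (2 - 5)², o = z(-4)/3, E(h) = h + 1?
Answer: 529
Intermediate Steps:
E(h) = 1 + h
z(B) = 3 - B (z(B) = 4 - (1 + B) = 4 + (-1 - B) = 3 - B)
o = 7/3 (o = (3 - 1*(-4))/3 = (3 + 4)*(⅓) = 7*(⅓) = 7/3 ≈ 2.3333)
U = 9 (U = (-3)² = 9)
((3 + 3)*o + U)² = ((3 + 3)*(7/3) + 9)² = (6*(7/3) + 9)² = (14 + 9)² = 23² = 529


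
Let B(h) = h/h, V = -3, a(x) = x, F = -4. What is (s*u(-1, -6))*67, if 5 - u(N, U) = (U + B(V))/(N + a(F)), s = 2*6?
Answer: 3216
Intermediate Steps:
B(h) = 1
s = 12
u(N, U) = 5 - (1 + U)/(-4 + N) (u(N, U) = 5 - (U + 1)/(N - 4) = 5 - (1 + U)/(-4 + N))
(s*u(-1, -6))*67 = (12*((-21 - 1*(-6) + 5*(-1))/(-4 - 1)))*67 = (12*((-21 + 6 - 5)/(-5)))*67 = (12*(-⅕*(-20)))*67 = (12*4)*67 = 48*67 = 3216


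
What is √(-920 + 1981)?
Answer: √1061 ≈ 32.573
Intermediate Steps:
√(-920 + 1981) = √1061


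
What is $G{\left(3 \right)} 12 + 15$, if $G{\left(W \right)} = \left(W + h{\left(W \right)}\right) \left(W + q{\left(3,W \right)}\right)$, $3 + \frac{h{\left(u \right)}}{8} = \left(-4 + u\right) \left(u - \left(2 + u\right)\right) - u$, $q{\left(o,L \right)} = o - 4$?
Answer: $-681$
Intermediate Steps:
$q{\left(o,L \right)} = -4 + o$
$h{\left(u \right)} = 40 - 24 u$ ($h{\left(u \right)} = -24 + 8 \left(\left(-4 + u\right) \left(u - \left(2 + u\right)\right) - u\right) = -24 + 8 \left(\left(-4 + u\right) \left(-2\right) - u\right) = -24 + 8 \left(\left(8 - 2 u\right) - u\right) = -24 + 8 \left(8 - 3 u\right) = -24 - \left(-64 + 24 u\right) = 40 - 24 u$)
$G{\left(W \right)} = \left(-1 + W\right) \left(40 - 23 W\right)$ ($G{\left(W \right)} = \left(W - \left(-40 + 24 W\right)\right) \left(W + \left(-4 + 3\right)\right) = \left(40 - 23 W\right) \left(W - 1\right) = \left(40 - 23 W\right) \left(-1 + W\right) = \left(-1 + W\right) \left(40 - 23 W\right)$)
$G{\left(3 \right)} 12 + 15 = \left(-40 - 23 \cdot 3^{2} + 63 \cdot 3\right) 12 + 15 = \left(-40 - 207 + 189\right) 12 + 15 = \left(-58\right) 12 + 15 = -696 + 15 = -681$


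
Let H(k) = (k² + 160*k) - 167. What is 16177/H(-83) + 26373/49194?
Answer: -17301589/8961507 ≈ -1.9307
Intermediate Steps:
H(k) = -167 + k² + 160*k
16177/H(-83) + 26373/49194 = 16177/(-167 + (-83)² + 160*(-83)) + 26373/49194 = 16177/(-167 + 6889 - 13280) + 26373*(1/49194) = 16177/(-6558) + 8791/16398 = 16177*(-1/6558) + 8791/16398 = -16177/6558 + 8791/16398 = -17301589/8961507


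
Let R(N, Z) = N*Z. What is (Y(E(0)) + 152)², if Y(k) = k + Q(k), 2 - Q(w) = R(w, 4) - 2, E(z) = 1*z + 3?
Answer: 21609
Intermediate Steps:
E(z) = 3 + z (E(z) = z + 3 = 3 + z)
Q(w) = 4 - 4*w (Q(w) = 2 - (w*4 - 2) = 2 - (4*w - 2) = 2 - (-2 + 4*w) = 2 + (2 - 4*w) = 4 - 4*w)
Y(k) = 4 - 3*k (Y(k) = k + (4 - 4*k) = 4 - 3*k)
(Y(E(0)) + 152)² = ((4 - 3*(3 + 0)) + 152)² = ((4 - 3*3) + 152)² = ((4 - 9) + 152)² = (-5 + 152)² = 147² = 21609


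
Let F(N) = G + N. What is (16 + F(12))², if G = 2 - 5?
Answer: 625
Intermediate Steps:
G = -3
F(N) = -3 + N
(16 + F(12))² = (16 + (-3 + 12))² = (16 + 9)² = 25² = 625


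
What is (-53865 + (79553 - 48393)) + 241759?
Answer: 219054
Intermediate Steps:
(-53865 + (79553 - 48393)) + 241759 = (-53865 + 31160) + 241759 = -22705 + 241759 = 219054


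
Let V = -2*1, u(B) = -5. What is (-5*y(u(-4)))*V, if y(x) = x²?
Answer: 250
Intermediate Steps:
V = -2
(-5*y(u(-4)))*V = -5*(-5)²*(-2) = -5*25*(-2) = -125*(-2) = 250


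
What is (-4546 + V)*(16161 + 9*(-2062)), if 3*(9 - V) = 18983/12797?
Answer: 139184961050/12797 ≈ 1.0876e+7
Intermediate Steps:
V = 326536/38391 (V = 9 - 18983/(3*12797) = 9 - ⅓*18983/12797 = 9 - 18983/38391 = 326536/38391 ≈ 8.5055)
(-4546 + V)*(16161 + 9*(-2062)) = (-4546 + 326536/38391)*(16161 + 9*(-2062)) = -174198950*(16161 - 18558)/38391 = -174198950/38391*(-2397) = 139184961050/12797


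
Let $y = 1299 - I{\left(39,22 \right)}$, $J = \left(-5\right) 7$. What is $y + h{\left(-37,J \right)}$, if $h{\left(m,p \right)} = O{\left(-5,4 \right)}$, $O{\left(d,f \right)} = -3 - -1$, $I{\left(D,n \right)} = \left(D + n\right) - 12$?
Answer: $1248$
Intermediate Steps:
$I{\left(D,n \right)} = -12 + D + n$
$J = -35$
$O{\left(d,f \right)} = -2$ ($O{\left(d,f \right)} = -3 + 1 = -2$)
$h{\left(m,p \right)} = -2$
$y = 1250$ ($y = 1299 - \left(-12 + 39 + 22\right) = 1299 - 49 = 1250$)
$y + h{\left(-37,J \right)} = 1250 - 2 = 1248$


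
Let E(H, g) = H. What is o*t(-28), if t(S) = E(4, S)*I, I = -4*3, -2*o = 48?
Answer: 1152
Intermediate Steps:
o = -24 (o = -½*48 = -24)
I = -12
t(S) = -48 (t(S) = 4*(-12) = -48)
o*t(-28) = -24*(-48) = 1152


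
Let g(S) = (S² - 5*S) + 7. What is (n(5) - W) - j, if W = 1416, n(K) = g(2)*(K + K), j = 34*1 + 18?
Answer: -1458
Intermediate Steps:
j = 52 (j = 34 + 18 = 52)
g(S) = 7 + S² - 5*S
n(K) = 2*K (n(K) = (7 + 2² - 5*2)*(K + K) = (7 + 4 - 10)*(2*K) = 1*(2*K) = 2*K)
(n(5) - W) - j = (2*5 - 1*1416) - 1*52 = (10 - 1416) - 52 = -1406 - 52 = -1458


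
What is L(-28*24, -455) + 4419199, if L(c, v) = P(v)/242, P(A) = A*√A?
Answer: 4419199 - 455*I*√455/242 ≈ 4.4192e+6 - 40.105*I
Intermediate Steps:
P(A) = A^(3/2)
L(c, v) = v^(3/2)/242
L(-28*24, -455) + 4419199 = (-455)^(3/2)/242 + 4419199 = (-455*I*√455)/242 + 4419199 = -455*I*√455/242 + 4419199 = 4419199 - 455*I*√455/242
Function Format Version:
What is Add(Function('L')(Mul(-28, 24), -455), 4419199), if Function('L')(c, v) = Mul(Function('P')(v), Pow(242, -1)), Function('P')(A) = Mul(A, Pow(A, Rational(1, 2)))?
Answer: Add(4419199, Mul(Rational(-455, 242), I, Pow(455, Rational(1, 2)))) ≈ Add(4.4192e+6, Mul(-40.105, I))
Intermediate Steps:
Function('P')(A) = Pow(A, Rational(3, 2))
Function('L')(c, v) = Mul(Rational(1, 242), Pow(v, Rational(3, 2))) (Function('L')(c, v) = Mul(Pow(v, Rational(3, 2)), Pow(242, -1)) = Mul(Pow(v, Rational(3, 2)), Rational(1, 242)) = Mul(Rational(1, 242), Pow(v, Rational(3, 2))))
Add(Function('L')(Mul(-28, 24), -455), 4419199) = Add(Mul(Rational(1, 242), Pow(-455, Rational(3, 2))), 4419199) = Add(Mul(Rational(1, 242), Mul(-455, I, Pow(455, Rational(1, 2)))), 4419199) = Add(Mul(Rational(-455, 242), I, Pow(455, Rational(1, 2))), 4419199) = Add(4419199, Mul(Rational(-455, 242), I, Pow(455, Rational(1, 2))))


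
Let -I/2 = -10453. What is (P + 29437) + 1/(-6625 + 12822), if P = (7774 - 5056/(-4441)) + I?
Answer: 1599462145082/27520877 ≈ 58118.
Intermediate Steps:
I = 20906 (I = -2*(-10453) = 20906)
P = 127372936/4441 (P = (7774 - 5056/(-4441)) + 20906 = (7774 - 5056*(-1/4441)) + 20906 = (7774 + 5056/4441) + 20906 = 34529390/4441 + 20906 = 127372936/4441 ≈ 28681.)
(P + 29437) + 1/(-6625 + 12822) = (127372936/4441 + 29437) + 1/(-6625 + 12822) = 258102653/4441 + 1/6197 = 1599462145082/27520877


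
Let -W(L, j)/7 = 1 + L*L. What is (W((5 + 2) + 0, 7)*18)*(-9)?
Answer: 56700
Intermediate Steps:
W(L, j) = -7 - 7*L² (W(L, j) = -7*(1 + L*L) = -7*(1 + L²) = -7 - 7*L²)
(W((5 + 2) + 0, 7)*18)*(-9) = ((-7 - 7*((5 + 2) + 0)²)*18)*(-9) = ((-7 - 7*(7 + 0)²)*18)*(-9) = ((-7 - 7*7²)*18)*(-9) = ((-7 - 7*49)*18)*(-9) = ((-7 - 343)*18)*(-9) = -350*18*(-9) = -6300*(-9) = 56700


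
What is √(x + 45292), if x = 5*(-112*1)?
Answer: 2*√11183 ≈ 211.50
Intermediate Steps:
x = -560 (x = 5*(-112) = -560)
√(x + 45292) = √(-560 + 45292) = √44732 = 2*√11183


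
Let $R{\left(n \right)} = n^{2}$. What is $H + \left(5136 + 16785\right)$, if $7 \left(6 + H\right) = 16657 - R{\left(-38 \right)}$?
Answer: $\frac{168618}{7} \approx 24088.0$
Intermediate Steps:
$H = \frac{15171}{7}$ ($H = -6 + \frac{16657 - \left(-38\right)^{2}}{7} = -6 + \frac{16657 - 1444}{7} = -6 + \frac{1}{7} \cdot 15213 = -6 + \frac{15213}{7} = \frac{15171}{7} \approx 2167.3$)
$H + \left(5136 + 16785\right) = \frac{15171}{7} + \left(5136 + 16785\right) = \frac{15171}{7} + 21921 = \frac{168618}{7}$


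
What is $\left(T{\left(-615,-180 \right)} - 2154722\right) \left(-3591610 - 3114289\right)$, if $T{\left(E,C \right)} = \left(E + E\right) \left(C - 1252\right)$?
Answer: $2637845842438$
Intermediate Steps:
$T{\left(E,C \right)} = 2 E \left(-1252 + C\right)$
$\left(T{\left(-615,-180 \right)} - 2154722\right) \left(-3591610 - 3114289\right) = \left(2 \left(-615\right) \left(-1252 - 180\right) - 2154722\right) \left(-3591610 - 3114289\right) = \left(2 \left(-615\right) \left(-1432\right) - 2154722\right) \left(-6705899\right) = \left(1761360 - 2154722\right) \left(-6705899\right) = \left(-393362\right) \left(-6705899\right) = 2637845842438$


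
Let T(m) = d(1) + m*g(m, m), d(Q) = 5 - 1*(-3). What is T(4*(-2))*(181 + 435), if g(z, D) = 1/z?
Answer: 5544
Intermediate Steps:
d(Q) = 8 (d(Q) = 5 + 3 = 8)
T(m) = 9 (T(m) = 8 + m/m = 8 + 1 = 9)
T(4*(-2))*(181 + 435) = 9*(181 + 435) = 9*616 = 5544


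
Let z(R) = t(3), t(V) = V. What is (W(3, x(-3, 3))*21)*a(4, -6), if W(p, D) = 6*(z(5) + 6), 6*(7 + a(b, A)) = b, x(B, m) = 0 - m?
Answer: -7182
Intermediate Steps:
z(R) = 3
x(B, m) = -m
a(b, A) = -7 + b/6
W(p, D) = 54 (W(p, D) = 6*(3 + 6) = 6*9 = 54)
(W(3, x(-3, 3))*21)*a(4, -6) = (54*21)*(-7 + (1/6)*4) = 1134*(-7 + 2/3) = 1134*(-19/3) = -7182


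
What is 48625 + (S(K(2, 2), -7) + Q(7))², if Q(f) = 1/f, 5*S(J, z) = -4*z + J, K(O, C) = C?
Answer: 2384474/49 ≈ 48663.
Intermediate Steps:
S(J, z) = -4*z/5 + J/5 (S(J, z) = (-4*z + J)/5 = (J - 4*z)/5 = -4*z/5 + J/5)
48625 + (S(K(2, 2), -7) + Q(7))² = 48625 + ((-⅘*(-7) + (⅕)*2) + 1/7)² = 48625 + ((28/5 + ⅖) + ⅐)² = 48625 + (6 + ⅐)² = 48625 + (43/7)² = 48625 + 1849/49 = 2384474/49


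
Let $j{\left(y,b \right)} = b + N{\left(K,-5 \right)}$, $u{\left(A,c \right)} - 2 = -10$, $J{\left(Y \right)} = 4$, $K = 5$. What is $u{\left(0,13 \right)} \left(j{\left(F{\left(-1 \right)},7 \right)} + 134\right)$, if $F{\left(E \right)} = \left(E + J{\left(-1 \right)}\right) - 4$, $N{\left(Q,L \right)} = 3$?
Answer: $-1152$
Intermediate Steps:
$F{\left(E \right)} = E$ ($F{\left(E \right)} = \left(E + 4\right) - 4 = \left(4 + E\right) - 4 = E$)
$u{\left(A,c \right)} = -8$ ($u{\left(A,c \right)} = 2 - 10 = -8$)
$j{\left(y,b \right)} = 3 + b$ ($j{\left(y,b \right)} = b + 3 = 3 + b$)
$u{\left(0,13 \right)} \left(j{\left(F{\left(-1 \right)},7 \right)} + 134\right) = - 8 \left(\left(3 + 7\right) + 134\right) = - 8 \left(10 + 134\right) = \left(-8\right) 144 = -1152$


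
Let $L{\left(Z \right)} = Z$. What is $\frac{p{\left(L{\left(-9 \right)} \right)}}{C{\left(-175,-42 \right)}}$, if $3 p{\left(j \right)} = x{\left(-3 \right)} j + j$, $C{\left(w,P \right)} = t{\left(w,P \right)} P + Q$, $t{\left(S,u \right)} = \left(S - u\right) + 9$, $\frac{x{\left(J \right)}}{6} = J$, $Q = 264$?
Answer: $\frac{17}{1824} \approx 0.0093202$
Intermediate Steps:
$x{\left(J \right)} = 6 J$
$t{\left(S,u \right)} = 9 + S - u$
$C{\left(w,P \right)} = 264 + P \left(9 + w - P\right)$ ($C{\left(w,P \right)} = \left(9 + w - P\right) P + 264 = P \left(9 + w - P\right) + 264 = 264 + P \left(9 + w - P\right)$)
$p{\left(j \right)} = - \frac{17 j}{3}$ ($p{\left(j \right)} = \frac{6 \left(-3\right) j + j}{3} = \frac{- 18 j + j}{3} = \frac{\left(-17\right) j}{3} = - \frac{17 j}{3}$)
$\frac{p{\left(L{\left(-9 \right)} \right)}}{C{\left(-175,-42 \right)}} = \frac{\left(- \frac{17}{3}\right) \left(-9\right)}{264 - 42 \left(9 - 175 - -42\right)} = \frac{51}{264 - 42 \left(9 - 175 + 42\right)} = \frac{51}{264 - -5208} = \frac{51}{264 + 5208} = \frac{51}{5472} = 51 \cdot \frac{1}{5472} = \frac{17}{1824}$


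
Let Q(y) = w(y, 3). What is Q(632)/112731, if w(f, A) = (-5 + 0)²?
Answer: 25/112731 ≈ 0.00022177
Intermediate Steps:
w(f, A) = 25 (w(f, A) = (-5)² = 25)
Q(y) = 25
Q(632)/112731 = 25/112731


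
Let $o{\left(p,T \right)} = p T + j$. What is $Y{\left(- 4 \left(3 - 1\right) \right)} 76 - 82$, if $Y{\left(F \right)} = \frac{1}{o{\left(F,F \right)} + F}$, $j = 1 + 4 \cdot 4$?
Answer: $- \frac{5910}{73} \approx -80.959$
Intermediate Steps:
$j = 17$ ($j = 1 + 16 = 17$)
$o{\left(p,T \right)} = 17 + T p$ ($o{\left(p,T \right)} = p T + 17 = T p + 17 = 17 + T p$)
$Y{\left(F \right)} = \frac{1}{17 + F + F^{2}}$ ($Y{\left(F \right)} = \frac{1}{\left(17 + F F\right) + F} = \frac{1}{\left(17 + F^{2}\right) + F} = \frac{1}{17 + F + F^{2}}$)
$Y{\left(- 4 \left(3 - 1\right) \right)} 76 - 82 = \frac{1}{17 - 4 \left(3 - 1\right) + \left(- 4 \left(3 - 1\right)\right)^{2}} \cdot 76 - 82 = \frac{1}{17 - 8 + \left(\left(-4\right) 2\right)^{2}} \cdot 76 - 82 = \frac{1}{17 - 8 + \left(-8\right)^{2}} \cdot 76 - 82 = \frac{1}{17 - 8 + 64} \cdot 76 - 82 = \frac{1}{73} \cdot 76 - 82 = \frac{76}{73} - 82 = - \frac{5910}{73}$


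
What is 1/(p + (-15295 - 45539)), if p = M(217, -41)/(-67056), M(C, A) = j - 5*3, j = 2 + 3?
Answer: -33528/2039642347 ≈ -1.6438e-5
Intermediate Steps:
j = 5
M(C, A) = -10 (M(C, A) = 5 - 5*3 = 5 - 15 = -10)
p = 5/33528 (p = -10/(-67056) = -10*(-1/67056) = 5/33528 ≈ 0.00014913)
1/(p + (-15295 - 45539)) = 1/(5/33528 + (-15295 - 45539)) = 1/(5/33528 - 60834) = 1/(-2039642347/33528) = -33528/2039642347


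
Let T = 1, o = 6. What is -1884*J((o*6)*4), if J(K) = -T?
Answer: 1884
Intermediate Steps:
J(K) = -1 (J(K) = -1*1 = -1)
-1884*J((o*6)*4) = -1884*(-1) = 1884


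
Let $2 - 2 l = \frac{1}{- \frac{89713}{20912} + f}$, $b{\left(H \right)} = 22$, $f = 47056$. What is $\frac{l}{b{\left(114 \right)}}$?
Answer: $\frac{983934903}{21646797898} \approx 0.045454$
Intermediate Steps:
$l = \frac{983934903}{983945359}$ ($l = 1 - \frac{1}{2 \left(- \frac{89713}{20912} + 47056\right)} = 1 - \frac{1}{2 \cdot \frac{983945359}{20912}} = 1 - \frac{10456}{983945359} = \frac{983934903}{983945359} \approx 0.99999$)
$\frac{l}{b{\left(114 \right)}} = \frac{983934903}{983945359 \cdot 22} = \frac{983934903}{983945359} \cdot \frac{1}{22} = \frac{983934903}{21646797898}$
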